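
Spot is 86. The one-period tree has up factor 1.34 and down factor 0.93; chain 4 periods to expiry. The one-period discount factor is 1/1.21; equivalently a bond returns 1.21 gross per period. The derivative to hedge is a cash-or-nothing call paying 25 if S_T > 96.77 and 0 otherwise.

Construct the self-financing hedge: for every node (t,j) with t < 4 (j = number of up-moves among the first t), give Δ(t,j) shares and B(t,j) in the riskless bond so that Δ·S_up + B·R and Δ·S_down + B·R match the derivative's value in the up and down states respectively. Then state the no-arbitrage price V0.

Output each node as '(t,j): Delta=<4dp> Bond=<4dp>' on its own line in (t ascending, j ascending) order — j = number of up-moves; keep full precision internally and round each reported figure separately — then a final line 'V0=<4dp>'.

(0,0): Delta=0.0824 Bond=3.4398
(1,0): Delta=0.2255 Bond=-7.2811
(1,1): Delta=0.0363 Bond=9.4750
(2,0): Delta=0.4627 Bond=-26.4510
(2,1): Delta=0.1491 Bond=-0.6196
(2,2): Delta=0.0000 Bond=17.0753
(3,0): Delta=0.0000 Bond=0.0000
(3,1): Delta=0.6118 Bond=-46.8656
(3,2): Delta=0.0000 Bond=20.6612
(3,3): Delta=0.0000 Bond=20.6612
V0=10.5292

No-arbitrage ⇒ martingale measure with p* = (R−d)/(u−d) = 0.6829.
Terminal payoffs: V(4,0)=0.0000, V(4,1)=0.0000, V(4,2)=25.0000, V(4,3)=25.0000, V(4,4)=25.0000
Node (3,0) S=69.1747: V=(p*·0.0000+(1−p*)·0.0000)/1.21=0.0000; Δ=(0.0000−0.0000)/(92.6941−64.3325)=0.0000; B=V−Δ·S=0.0000
Node (3,1) S=99.6711: V=(p*·25.0000+(1−p*)·0.0000)/1.21=14.1101; Δ=(25.0000−0.0000)/(133.5592−92.6941)=0.6118; B=V−Δ·S=-46.8656
Node (3,2) S=143.6121: V=(p*·25.0000+(1−p*)·25.0000)/1.21=20.6612; Δ=(25.0000−25.0000)/(192.4402−133.5592)=0.0000; B=V−Δ·S=20.6612
Node (3,3) S=206.9249: V=(p*·25.0000+(1−p*)·25.0000)/1.21=20.6612; Δ=(25.0000−25.0000)/(277.2794−192.4402)=0.0000; B=V−Δ·S=20.6612
Node (2,0) S=74.3814: V=(p*·14.1101+(1−p*)·0.0000)/1.21=7.9637; Δ=(14.1101−0.0000)/(99.6711−69.1747)=0.4627; B=V−Δ·S=-26.4510
Node (2,1) S=107.1732: V=(p*·20.6612+(1−p*)·14.1101)/1.21=15.3587; Δ=(20.6612−14.1101)/(143.6121−99.6711)=0.1491; B=V−Δ·S=-0.6196
Node (2,2) S=154.4216: V=(p*·20.6612+(1−p*)·20.6612)/1.21=17.0753; Δ=(20.6612−20.6612)/(206.9249−143.6121)=0.0000; B=V−Δ·S=17.0753
Node (1,0) S=79.9800: V=(p*·15.3587+(1−p*)·7.9637)/1.21=10.7553; Δ=(15.3587−7.9637)/(107.1732−74.3814)=0.2255; B=V−Δ·S=-7.2811
Node (1,1) S=115.2400: V=(p*·17.0753+(1−p*)·15.3587)/1.21=13.6620; Δ=(17.0753−15.3587)/(154.4216−107.1732)=0.0363; B=V−Δ·S=9.4750
Node (0,0) S=86.0000: V=(p*·13.6620+(1−p*)·10.7553)/1.21=10.5292; Δ=(13.6620−10.7553)/(115.2400−79.9800)=0.0824; B=V−Δ·S=3.4398
Self-financing check: at every node Δ·S+B equals the discounted successor values.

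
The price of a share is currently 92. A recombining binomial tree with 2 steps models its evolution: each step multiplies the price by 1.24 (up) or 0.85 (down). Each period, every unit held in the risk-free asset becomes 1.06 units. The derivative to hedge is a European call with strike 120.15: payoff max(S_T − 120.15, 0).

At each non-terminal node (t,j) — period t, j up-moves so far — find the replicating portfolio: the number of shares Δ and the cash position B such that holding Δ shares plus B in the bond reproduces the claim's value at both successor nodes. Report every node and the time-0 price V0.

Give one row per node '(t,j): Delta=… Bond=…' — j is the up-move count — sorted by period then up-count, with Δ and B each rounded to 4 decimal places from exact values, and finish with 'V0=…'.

(0,0): Delta=0.3017 Bond=-22.2569
(1,0): Delta=0.0000 Bond=0.0000
(1,1): Delta=0.4790 Bond=-43.8143
V0=5.4988

No-arbitrage ⇒ martingale measure with p* = (R−d)/(u−d) = 0.5385.
Terminal values V(2,·): V(2,0)=0.0000, V(2,1)=0.0000, V(2,2)=21.3092
  t=1,j=0: stock 78.2000 → up 96.9680 (V=0.0000), down 66.4700 (V=0.0000). Price 0.0000; hedge Δ=0.0000, bond B=0.0000.
  t=1,j=1: stock 114.0800 → up 141.4592 (V=21.3092), down 96.9680 (V=0.0000). Price 10.8247; hedge Δ=0.4790, bond B=-43.8143.
  t=0,j=0: stock 92.0000 → up 114.0800 (V=10.8247), down 78.2000 (V=0.0000). Price 5.4988; hedge Δ=0.3017, bond B=-22.2569.
Each (Δ,B) replicates both successor values, so the strategy is self-financing and V0 is arbitrage-free.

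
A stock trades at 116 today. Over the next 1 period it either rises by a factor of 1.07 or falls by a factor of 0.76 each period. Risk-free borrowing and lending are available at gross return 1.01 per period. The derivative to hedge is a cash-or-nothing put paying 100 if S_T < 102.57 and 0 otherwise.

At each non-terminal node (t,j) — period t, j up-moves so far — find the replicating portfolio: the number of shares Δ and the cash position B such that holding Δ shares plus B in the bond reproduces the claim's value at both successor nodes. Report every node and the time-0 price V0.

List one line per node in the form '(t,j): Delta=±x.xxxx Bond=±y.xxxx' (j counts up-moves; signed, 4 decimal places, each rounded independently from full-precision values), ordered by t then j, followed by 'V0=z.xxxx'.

(0,0): Delta=-2.7809 Bond=341.7439
V0=19.1632

Since d<R<u, set p* = (R−d)/(u−d) = 0.8065; price each node as the discounted p*-expectation of its children.
Terminal values V(1,·): V(1,0)=100.0000, V(1,1)=0.0000
Node (0,0) S=116.0000: V=(p*·0.0000+(1−p*)·100.0000)/1.01=19.1632; Δ=(0.0000−100.0000)/(124.1200−88.1600)=-2.7809; B=V−Δ·S=341.7439
The time-0 hedge costs 19.1632, which is the no-arbitrage price.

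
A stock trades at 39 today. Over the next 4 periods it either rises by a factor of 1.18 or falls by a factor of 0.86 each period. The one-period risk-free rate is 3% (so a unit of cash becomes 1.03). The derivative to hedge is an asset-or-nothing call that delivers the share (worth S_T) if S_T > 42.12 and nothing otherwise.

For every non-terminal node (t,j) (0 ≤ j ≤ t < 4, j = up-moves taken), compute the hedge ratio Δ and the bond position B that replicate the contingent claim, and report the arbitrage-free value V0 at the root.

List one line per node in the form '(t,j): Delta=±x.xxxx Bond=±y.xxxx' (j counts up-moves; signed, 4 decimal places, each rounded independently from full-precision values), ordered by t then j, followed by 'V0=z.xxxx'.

(0,0): Delta=1.8292 Bond=-52.2239
(1,0): Delta=1.3659 Bond=-38.2511
(1,1): Delta=2.1272 Bond=-67.5019
(2,0): Delta=0.0000 Bond=0.0000
(2,1): Delta=2.2443 Bond=-74.1621
(2,2): Delta=2.0518 Bond=-65.4372
(3,0): Delta=0.0000 Bond=0.0000
(3,1): Delta=0.0000 Bond=0.0000
(3,2): Delta=3.6875 Bond=-143.7872
(3,3): Delta=1.0000 Bond=0.0000
V0=19.1155

Risk-neutral probability p* = (R−d)/(u−d) = (1.03−0.86)/(1.18−0.86) = 0.5313.
Terminal payoffs: V(4,0)=0.0000, V(4,1)=0.0000, V(4,2)=0.0000, V(4,3)=55.1073, V(4,4)=75.6123
Node (3,0) S=24.8062: V=(p*·0.0000+(1−p*)·0.0000)/1.03=0.0000; Δ=(0.0000−0.0000)/(29.2713−21.3333)=0.0000; B=V−Δ·S=0.0000
Node (3,1) S=34.0364: V=(p*·0.0000+(1−p*)·0.0000)/1.03=0.0000; Δ=(0.0000−0.0000)/(40.1629−29.2713)=0.0000; B=V−Δ·S=0.0000
Node (3,2) S=46.7011: V=(p*·55.1073+(1−p*)·0.0000)/1.03=28.4231; Δ=(55.1073−0.0000)/(55.1073−40.1629)=3.6875; B=V−Δ·S=-143.7872
Node (3,3) S=64.0782: V=(p*·75.6123+(1−p*)·55.1073)/1.03=64.0782; Δ=(75.6123−55.1073)/(75.6123−55.1073)=1.0000; B=V−Δ·S=0.0000
Node (2,0) S=28.8444: V=(p*·0.0000+(1−p*)·0.0000)/1.03=0.0000; Δ=(0.0000−0.0000)/(34.0364−24.8062)=0.0000; B=V−Δ·S=0.0000
Node (2,1) S=39.5772: V=(p*·28.4231+(1−p*)·0.0000)/1.03=14.6600; Δ=(28.4231−0.0000)/(46.7011−34.0364)=2.2443; B=V−Δ·S=-74.1621
Node (2,2) S=54.3036: V=(p*·64.0782+(1−p*)·28.4231)/1.03=45.9853; Δ=(64.0782−28.4231)/(64.0782−46.7011)=2.0518; B=V−Δ·S=-65.4372
Node (1,0) S=33.5400: V=(p*·14.6600+(1−p*)·0.0000)/1.03=7.5613; Δ=(14.6600−0.0000)/(39.5772−28.8444)=1.3659; B=V−Δ·S=-38.2511
Node (1,1) S=46.0200: V=(p*·45.9853+(1−p*)·14.6600)/1.03=30.3899; Δ=(45.9853−14.6600)/(54.3036−39.5772)=2.1272; B=V−Δ·S=-67.5019
Node (0,0) S=39.0000: V=(p*·30.3899+(1−p*)·7.5613)/1.03=19.1155; Δ=(30.3899−7.5613)/(46.0200−33.5400)=1.8292; B=V−Δ·S=-52.2239
Check: Δ(0,0)·S0 + B(0,0) = 19.1155 = V0.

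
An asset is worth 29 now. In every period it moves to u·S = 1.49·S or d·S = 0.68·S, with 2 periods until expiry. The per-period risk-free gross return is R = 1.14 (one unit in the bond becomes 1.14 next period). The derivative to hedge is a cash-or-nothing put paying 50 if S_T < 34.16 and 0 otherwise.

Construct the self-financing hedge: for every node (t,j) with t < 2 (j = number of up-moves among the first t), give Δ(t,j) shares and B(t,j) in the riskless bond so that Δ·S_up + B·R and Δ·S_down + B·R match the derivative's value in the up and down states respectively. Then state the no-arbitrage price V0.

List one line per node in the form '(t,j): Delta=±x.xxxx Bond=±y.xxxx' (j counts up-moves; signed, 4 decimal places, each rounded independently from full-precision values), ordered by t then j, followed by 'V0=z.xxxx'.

The replicating-portfolio and risk-neutral prices coincide; use p* = (1.14−0.68)/(1.49−0.68) = 0.5679 for the latter.
Payoff layer (t=2): V(2,0)=50.0000, V(2,1)=50.0000, V(2,2)=0.0000
  t=1,j=0: stock 19.7200 → up 29.3828 (V=50.0000), down 13.4096 (V=50.0000). Price 43.8596; hedge Δ=0.0000, bond B=43.8596.
  t=1,j=1: stock 43.2100 → up 64.3829 (V=0.0000), down 29.3828 (V=50.0000). Price 18.9517; hedge Δ=-1.4286, bond B=80.6801.
  t=0,j=0: stock 29.0000 → up 43.2100 (V=18.9517), down 19.7200 (V=43.8596). Price 26.0653; hedge Δ=-1.0604, bond B=56.8158.
The time-0 hedge costs 26.0653, which is the no-arbitrage price.

(0,0): Delta=-1.0604 Bond=56.8158
(1,0): Delta=0.0000 Bond=43.8596
(1,1): Delta=-1.4286 Bond=80.6801
V0=26.0653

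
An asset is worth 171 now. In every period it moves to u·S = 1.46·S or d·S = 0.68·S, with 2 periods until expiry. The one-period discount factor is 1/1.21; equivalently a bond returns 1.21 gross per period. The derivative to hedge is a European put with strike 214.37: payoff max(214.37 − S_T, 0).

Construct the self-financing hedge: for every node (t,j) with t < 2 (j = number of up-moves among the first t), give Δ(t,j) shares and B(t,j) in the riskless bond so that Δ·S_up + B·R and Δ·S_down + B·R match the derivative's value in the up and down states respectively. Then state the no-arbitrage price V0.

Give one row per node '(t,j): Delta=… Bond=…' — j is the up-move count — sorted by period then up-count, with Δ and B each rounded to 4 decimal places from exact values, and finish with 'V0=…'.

(0,0): Delta=-0.3679 Bond=85.6737
(1,0): Delta=-1.0000 Bond=177.1653
(1,1): Delta=-0.2290 Bond=68.9953
V0=22.7621

Under the risk-neutral measure, an up-move has probability p* = (R−d)/(u−d) = 0.6795 and values discount at R = 1.21.
Payoff layer (t=2): V(2,0)=135.2996, V(2,1)=44.6012, V(2,2)=0.0000
  t=1,j=0: stock 116.2800 → up 169.7688 (V=44.6012), down 79.0704 (V=135.2996). Price 60.8853; hedge Δ=-1.0000, bond B=177.1653.
  t=1,j=1: stock 249.6600 → up 364.5036 (V=0.0000), down 169.7688 (V=44.6012). Price 11.8143; hedge Δ=-0.2290, bond B=68.9953.
  t=0,j=0: stock 171.0000 → up 249.6600 (V=11.8143), down 116.2800 (V=60.8853). Price 22.7621; hedge Δ=-0.3679, bond B=85.6737.
Each (Δ,B) replicates both successor values, so the strategy is self-financing and V0 is arbitrage-free.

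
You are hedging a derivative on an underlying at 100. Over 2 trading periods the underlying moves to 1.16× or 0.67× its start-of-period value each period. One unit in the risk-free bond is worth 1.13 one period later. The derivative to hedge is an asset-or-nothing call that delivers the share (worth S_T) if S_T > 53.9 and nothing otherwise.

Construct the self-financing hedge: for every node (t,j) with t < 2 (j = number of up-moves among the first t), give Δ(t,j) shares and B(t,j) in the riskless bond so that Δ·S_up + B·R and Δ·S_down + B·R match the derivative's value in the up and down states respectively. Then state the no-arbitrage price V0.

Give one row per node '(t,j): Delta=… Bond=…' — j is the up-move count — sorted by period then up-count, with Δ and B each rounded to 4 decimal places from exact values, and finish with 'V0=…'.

(0,0): Delta=1.0496 Bond=-5.0954
(1,0): Delta=2.3673 Bond=-94.0444
(1,1): Delta=1.0000 Bond=0.0000
V0=99.8682

No-arbitrage ⇒ martingale measure with p* = (R−d)/(u−d) = 0.9388.
Payoff layer (t=2): V(2,0)=0.0000, V(2,1)=77.7200, V(2,2)=134.5600
(1,0): S=67.0000. Δ = (V_up−V_dn)/(S_up−S_dn) = (77.7200−0.0000)/(77.7200−44.8900) = 2.3673. V = [p*·77.7200 + (1−p*)·0.0000]/1.13 = 64.5678. B = V − Δ·S = -94.0444.
(1,1): S=116.0000. Δ = (V_up−V_dn)/(S_up−S_dn) = (134.5600−77.7200)/(134.5600−77.7200) = 1.0000. V = [p*·134.5600 + (1−p*)·77.7200]/1.13 = 116.0000. B = V − Δ·S = 0.0000.
(0,0): S=100.0000. Δ = (V_up−V_dn)/(S_up−S_dn) = (116.0000−64.5678)/(116.0000−67.0000) = 1.0496. V = [p*·116.0000 + (1−p*)·64.5678]/1.13 = 99.8682. B = V − Δ·S = -5.0954.
Each (Δ,B) replicates both successor values, so the strategy is self-financing and V0 is arbitrage-free.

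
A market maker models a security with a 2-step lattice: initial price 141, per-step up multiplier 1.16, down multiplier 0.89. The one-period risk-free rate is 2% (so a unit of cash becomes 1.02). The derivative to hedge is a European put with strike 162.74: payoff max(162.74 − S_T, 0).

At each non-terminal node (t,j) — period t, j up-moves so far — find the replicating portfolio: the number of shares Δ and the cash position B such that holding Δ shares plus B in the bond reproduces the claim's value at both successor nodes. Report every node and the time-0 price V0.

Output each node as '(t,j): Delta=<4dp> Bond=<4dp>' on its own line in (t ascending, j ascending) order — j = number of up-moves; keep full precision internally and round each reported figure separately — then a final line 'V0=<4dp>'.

(0,0): Delta=-0.6653 Bond=115.2486
(1,0): Delta=-1.0000 Bond=159.5490
(1,1): Delta=-0.3888 Bond=72.3277
V0=21.4345

Risk-neutral probability p* = (R−d)/(u−d) = (1.02−0.89)/(1.16−0.89) = 0.4815.
At expiry t=2: V(2,0)=51.0539, V(2,1)=17.1716, V(2,2)=0.0000
Node (1,0) S=125.4900: V=(p*·17.1716+(1−p*)·51.0539)/1.02=34.0590; Δ=(17.1716−51.0539)/(145.5684−111.6861)=-1.0000; B=V−Δ·S=159.5490
Node (1,1) S=163.5600: V=(p*·0.0000+(1−p*)·17.1716)/1.02=8.7292; Δ=(0.0000−17.1716)/(189.7296−145.5684)=-0.3888; B=V−Δ·S=72.3277
Node (0,0) S=141.0000: V=(p*·8.7292+(1−p*)·34.0590)/1.02=21.4345; Δ=(8.7292−34.0590)/(163.5600−125.4900)=-0.6653; B=V−Δ·S=115.2486
Root portfolio cost Δ·141+B reproduces V0=21.4345.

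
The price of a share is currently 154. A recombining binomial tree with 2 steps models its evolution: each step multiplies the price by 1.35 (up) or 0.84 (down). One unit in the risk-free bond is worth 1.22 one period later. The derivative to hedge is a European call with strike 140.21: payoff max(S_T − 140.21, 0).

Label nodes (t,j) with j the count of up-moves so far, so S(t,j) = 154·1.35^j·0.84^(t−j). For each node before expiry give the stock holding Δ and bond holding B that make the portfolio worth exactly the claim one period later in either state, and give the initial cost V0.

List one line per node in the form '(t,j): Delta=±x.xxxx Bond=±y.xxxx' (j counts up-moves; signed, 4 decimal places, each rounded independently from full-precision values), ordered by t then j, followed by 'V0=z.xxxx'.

Risk-neutral probability p* = (R−d)/(u−d) = (1.22−0.84)/(1.35−0.84) = 0.7451.
Terminal values V(2,·): V(2,0)=0.0000, V(2,1)=34.4260, V(2,2)=140.4550
(1,0): S=129.3600. Δ = (V_up−V_dn)/(S_up−S_dn) = (34.4260−0.0000)/(174.6360−108.6624) = 0.5218. V = [p*·34.4260 + (1−p*)·0.0000]/1.22 = 21.0252. B = V − Δ·S = -46.4768.
(1,1): S=207.9000. Δ = (V_up−V_dn)/(S_up−S_dn) = (140.4550−34.4260)/(280.6650−174.6360) = 1.0000. V = [p*·140.4550 + (1−p*)·34.4260]/1.22 = 92.9738. B = V − Δ·S = -114.9262.
(0,0): S=154.0000. Δ = (V_up−V_dn)/(S_up−S_dn) = (92.9738−21.0252)/(207.9000−129.3600) = 0.9161. V = [p*·92.9738 + (1−p*)·21.0252]/1.22 = 61.1754. B = V − Δ·S = -79.9003.
Check: Δ(0,0)·S0 + B(0,0) = 61.1754 = V0.

(0,0): Delta=0.9161 Bond=-79.9003
(1,0): Delta=0.5218 Bond=-46.4768
(1,1): Delta=1.0000 Bond=-114.9262
V0=61.1754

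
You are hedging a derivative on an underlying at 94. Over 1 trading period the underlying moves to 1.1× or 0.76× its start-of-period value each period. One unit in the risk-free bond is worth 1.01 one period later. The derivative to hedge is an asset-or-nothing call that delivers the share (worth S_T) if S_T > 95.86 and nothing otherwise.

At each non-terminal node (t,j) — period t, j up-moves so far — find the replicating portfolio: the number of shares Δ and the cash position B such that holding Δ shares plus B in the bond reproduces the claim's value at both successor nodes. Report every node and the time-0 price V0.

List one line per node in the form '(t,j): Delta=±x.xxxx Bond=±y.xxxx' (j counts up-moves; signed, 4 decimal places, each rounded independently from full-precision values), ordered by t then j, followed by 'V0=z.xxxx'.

(0,0): Delta=3.2353 Bond=-228.8410
V0=75.2766

The replicating-portfolio and risk-neutral prices coincide; use p* = (1.01−0.76)/(1.1−0.76) = 0.7353 for the latter.
Terminal values V(1,·): V(1,0)=0.0000, V(1,1)=103.4000
  t=0,j=0: stock 94.0000 → up 103.4000 (V=103.4000), down 71.4400 (V=0.0000). Price 75.2766; hedge Δ=3.2353, bond B=-228.8410.
Self-financing check: at every node Δ·S+B equals the discounted successor values.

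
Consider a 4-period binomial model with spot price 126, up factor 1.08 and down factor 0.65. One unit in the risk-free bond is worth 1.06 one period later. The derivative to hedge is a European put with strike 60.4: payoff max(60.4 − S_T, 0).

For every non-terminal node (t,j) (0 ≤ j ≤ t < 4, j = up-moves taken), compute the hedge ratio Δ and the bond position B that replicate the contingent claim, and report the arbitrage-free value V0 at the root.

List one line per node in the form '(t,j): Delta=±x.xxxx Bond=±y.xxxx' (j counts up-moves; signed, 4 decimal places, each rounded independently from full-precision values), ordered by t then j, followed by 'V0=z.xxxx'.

No-arbitrage ⇒ martingale measure with p* = (R−d)/(u−d) = 0.9535.
Payoff layer (t=4): V(4,0)=37.9082, V(4,1)=23.0290, V(4,2)=0.0000, V(4,3)=0.0000, V(4,4)=0.0000
  t=3,j=0: stock 34.6028 → up 37.3710 (V=23.0290), down 22.4918 (V=37.9082). Price 22.3784; hedge Δ=-1.0000, bond B=56.9811.
  t=3,j=1: stock 57.4938 → up 62.0933 (V=0.0000), down 37.3710 (V=23.0290). Price 1.0105; hedge Δ=-0.9315, bond B=54.5664.
  t=3,j=2: stock 95.5282 → up 103.1704 (V=0.0000), down 62.0933 (V=0.0000). Price 0.0000; hedge Δ=0.0000, bond B=0.0000.
  t=3,j=3: stock 158.7237 → up 171.4216 (V=0.0000), down 103.1704 (V=0.0000). Price 0.0000; hedge Δ=0.0000, bond B=0.0000.
  t=2,j=0: stock 53.2350 → up 57.4938 (V=1.0105), down 34.6028 (V=22.3784). Price 1.8909; hedge Δ=-0.9335, bond B=51.5837.
  t=2,j=1: stock 88.4520 → up 95.5282 (V=0.0000), down 57.4938 (V=1.0105). Price 0.0443; hedge Δ=-0.0266, bond B=2.3943.
  t=2,j=2: stock 146.9664 → up 158.7237 (V=0.0000), down 95.5282 (V=0.0000). Price 0.0000; hedge Δ=0.0000, bond B=0.0000.
  t=1,j=0: stock 81.9000 → up 88.4520 (V=0.0443), down 53.2350 (V=1.8909). Price 0.1229; hedge Δ=-0.0524, bond B=4.4172.
  t=1,j=1: stock 136.0800 → up 146.9664 (V=0.0000), down 88.4520 (V=0.0443). Price 0.0019; hedge Δ=-0.0008, bond B=0.1051.
  t=0,j=0: stock 126.0000 → up 136.0800 (V=0.0019), down 81.9000 (V=0.1229). Price 0.0071; hedge Δ=-0.0022, bond B=0.2883.
Each (Δ,B) replicates both successor values, so the strategy is self-financing and V0 is arbitrage-free.

(0,0): Delta=-0.0022 Bond=0.2883
(1,0): Delta=-0.0524 Bond=4.4172
(1,1): Delta=-0.0008 Bond=0.1051
(2,0): Delta=-0.9335 Bond=51.5837
(2,1): Delta=-0.0266 Bond=2.3943
(2,2): Delta=0.0000 Bond=0.0000
(3,0): Delta=-1.0000 Bond=56.9811
(3,1): Delta=-0.9315 Bond=54.5664
(3,2): Delta=0.0000 Bond=0.0000
(3,3): Delta=0.0000 Bond=0.0000
V0=0.0071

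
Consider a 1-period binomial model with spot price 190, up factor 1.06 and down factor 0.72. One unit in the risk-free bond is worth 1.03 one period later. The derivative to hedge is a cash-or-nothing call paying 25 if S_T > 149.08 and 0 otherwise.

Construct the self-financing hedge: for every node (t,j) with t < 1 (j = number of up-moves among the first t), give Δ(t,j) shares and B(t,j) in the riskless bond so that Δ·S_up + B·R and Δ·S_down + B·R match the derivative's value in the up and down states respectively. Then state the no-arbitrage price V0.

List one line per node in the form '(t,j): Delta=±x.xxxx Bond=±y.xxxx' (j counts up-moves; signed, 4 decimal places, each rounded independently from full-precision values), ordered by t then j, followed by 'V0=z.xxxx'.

Under the risk-neutral measure, an up-move has probability p* = (R−d)/(u−d) = 0.9118 and values discount at R = 1.03.
Terminal payoffs: V(1,0)=0.0000, V(1,1)=25.0000
Node (0,0) S=190.0000: V=(p*·25.0000+(1−p*)·0.0000)/1.03=22.1302; Δ=(25.0000−0.0000)/(201.4000−136.8000)=0.3870; B=V−Δ·S=-51.3992
Self-financing check: at every node Δ·S+B equals the discounted successor values.

(0,0): Delta=0.3870 Bond=-51.3992
V0=22.1302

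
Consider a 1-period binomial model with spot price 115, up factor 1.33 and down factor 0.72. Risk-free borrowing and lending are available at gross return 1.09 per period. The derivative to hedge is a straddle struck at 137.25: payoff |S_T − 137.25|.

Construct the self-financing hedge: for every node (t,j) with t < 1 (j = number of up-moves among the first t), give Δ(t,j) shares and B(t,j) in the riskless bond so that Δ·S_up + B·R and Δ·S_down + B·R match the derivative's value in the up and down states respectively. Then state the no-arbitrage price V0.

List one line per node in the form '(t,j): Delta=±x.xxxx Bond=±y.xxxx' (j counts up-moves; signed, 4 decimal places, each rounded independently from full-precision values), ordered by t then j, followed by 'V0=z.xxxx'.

(0,0): Delta=-0.5524 Bond=91.9153
V0=28.3907

The replicating-portfolio and risk-neutral prices coincide; use p* = (1.09−0.72)/(1.33−0.72) = 0.6066 for the latter.
At expiry t=1: V(1,0)=54.4500, V(1,1)=15.7000
  t=0,j=0: stock 115.0000 → up 152.9500 (V=15.7000), down 82.8000 (V=54.4500). Price 28.3907; hedge Δ=-0.5524, bond B=91.9153.
Root portfolio cost Δ·115+B reproduces V0=28.3907.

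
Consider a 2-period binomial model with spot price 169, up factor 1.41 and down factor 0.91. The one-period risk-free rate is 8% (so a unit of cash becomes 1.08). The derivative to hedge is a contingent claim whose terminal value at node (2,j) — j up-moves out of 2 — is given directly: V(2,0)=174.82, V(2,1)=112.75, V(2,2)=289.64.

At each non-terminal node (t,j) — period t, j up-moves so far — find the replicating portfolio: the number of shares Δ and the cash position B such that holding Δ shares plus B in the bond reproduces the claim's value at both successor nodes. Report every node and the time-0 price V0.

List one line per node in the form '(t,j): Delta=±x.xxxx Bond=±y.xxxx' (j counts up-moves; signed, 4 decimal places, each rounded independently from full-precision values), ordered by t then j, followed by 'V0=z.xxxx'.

Risk-neutral probability p* = (R−d)/(u−d) = (1.08−0.91)/(1.41−0.91) = 0.3400.
Terminal payoffs: V(2,0)=174.8200, V(2,1)=112.7500, V(2,2)=289.6400
Node (1,0) S=153.7900: V=(p*·112.7500+(1−p*)·174.8200)/1.08=142.3298; Δ=(112.7500−174.8200)/(216.8439−139.9489)=-0.8072; B=V−Δ·S=266.4698
Node (1,1) S=238.2900: V=(p*·289.6400+(1−p*)·112.7500)/1.08=160.0857; Δ=(289.6400−112.7500)/(335.9889−216.8439)=1.4847; B=V−Δ·S=-193.6943
Node (0,0) S=169.0000: V=(p*·160.0857+(1−p*)·142.3298)/1.08=137.3767; Δ=(160.0857−142.3298)/(238.2900−153.7900)=0.2101; B=V−Δ·S=101.8648
Self-financing check: at every node Δ·S+B equals the discounted successor values.

(0,0): Delta=0.2101 Bond=101.8648
(1,0): Delta=-0.8072 Bond=266.4698
(1,1): Delta=1.4847 Bond=-193.6943
V0=137.3767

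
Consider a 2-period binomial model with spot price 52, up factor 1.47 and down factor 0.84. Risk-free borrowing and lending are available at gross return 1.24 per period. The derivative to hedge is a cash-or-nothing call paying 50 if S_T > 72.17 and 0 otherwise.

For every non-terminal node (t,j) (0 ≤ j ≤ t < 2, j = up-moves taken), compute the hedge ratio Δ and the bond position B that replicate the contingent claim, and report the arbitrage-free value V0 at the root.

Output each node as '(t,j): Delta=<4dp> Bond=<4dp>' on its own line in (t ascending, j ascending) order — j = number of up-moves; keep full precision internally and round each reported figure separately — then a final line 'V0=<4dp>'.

Risk-neutral probability p* = (R−d)/(u−d) = (1.24−0.84)/(1.47−0.84) = 0.6349.
Payoff layer (t=2): V(2,0)=0.0000, V(2,1)=0.0000, V(2,2)=50.0000
(1,0): S=43.6800. Δ = (V_up−V_dn)/(S_up−S_dn) = (0.0000−0.0000)/(64.2096−36.6912) = 0.0000. V = [p*·0.0000 + (1−p*)·0.0000]/1.24 = 0.0000. B = V − Δ·S = 0.0000.
(1,1): S=76.4400. Δ = (V_up−V_dn)/(S_up−S_dn) = (50.0000−0.0000)/(112.3668−64.2096) = 1.0383. V = [p*·50.0000 + (1−p*)·0.0000]/1.24 = 25.6016. B = V − Δ·S = -53.7634.
(0,0): S=52.0000. Δ = (V_up−V_dn)/(S_up−S_dn) = (25.6016−0.0000)/(76.4400−43.6800) = 0.7815. V = [p*·25.6016 + (1−p*)·0.0000]/1.24 = 13.1089. B = V − Δ·S = -27.5286.
The time-0 hedge costs 13.1089, which is the no-arbitrage price.

(0,0): Delta=0.7815 Bond=-27.5286
(1,0): Delta=0.0000 Bond=0.0000
(1,1): Delta=1.0383 Bond=-53.7634
V0=13.1089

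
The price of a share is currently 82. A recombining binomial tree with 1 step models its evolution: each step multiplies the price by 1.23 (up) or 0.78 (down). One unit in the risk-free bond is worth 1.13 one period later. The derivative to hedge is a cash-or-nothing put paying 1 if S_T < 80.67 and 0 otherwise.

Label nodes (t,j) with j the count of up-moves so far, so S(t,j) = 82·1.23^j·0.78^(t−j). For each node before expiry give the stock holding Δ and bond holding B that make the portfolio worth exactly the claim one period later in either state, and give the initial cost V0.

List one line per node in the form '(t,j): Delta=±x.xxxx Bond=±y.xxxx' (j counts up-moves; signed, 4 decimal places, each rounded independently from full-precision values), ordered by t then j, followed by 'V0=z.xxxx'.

(0,0): Delta=-0.0271 Bond=2.4189
V0=0.1967

The replicating-portfolio and risk-neutral prices coincide; use p* = (1.13−0.78)/(1.23−0.78) = 0.7778 for the latter.
Terminal values V(1,·): V(1,0)=1.0000, V(1,1)=0.0000
Node (0,0) S=82.0000: V=(p*·0.0000+(1−p*)·1.0000)/1.13=0.1967; Δ=(0.0000−1.0000)/(100.8600−63.9600)=-0.0271; B=V−Δ·S=2.4189
Self-financing check: at every node Δ·S+B equals the discounted successor values.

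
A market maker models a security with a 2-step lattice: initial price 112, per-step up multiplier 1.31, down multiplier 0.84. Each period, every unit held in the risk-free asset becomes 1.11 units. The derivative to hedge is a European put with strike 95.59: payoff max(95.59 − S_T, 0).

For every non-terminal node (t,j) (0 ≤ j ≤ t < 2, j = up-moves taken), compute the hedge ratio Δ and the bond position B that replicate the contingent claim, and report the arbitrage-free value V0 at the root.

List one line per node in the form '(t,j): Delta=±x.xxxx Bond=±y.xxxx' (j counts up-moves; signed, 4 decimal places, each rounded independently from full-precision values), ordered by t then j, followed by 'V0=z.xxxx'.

Under the risk-neutral measure, an up-move has probability p* = (R−d)/(u−d) = 0.5745 and values discount at R = 1.11.
Payoff layer (t=2): V(2,0)=16.5628, V(2,1)=0.0000, V(2,2)=0.0000
Node (1,0) S=94.0800: V=(p*·0.0000+(1−p*)·16.5628)/1.11=6.3495; Δ=(0.0000−16.5628)/(123.2448−79.0272)=-0.3746; B=V−Δ·S=41.5895
Node (1,1) S=146.7200: V=(p*·0.0000+(1−p*)·0.0000)/1.11=0.0000; Δ=(0.0000−0.0000)/(192.2032−123.2448)=0.0000; B=V−Δ·S=0.0000
Node (0,0) S=112.0000: V=(p*·0.0000+(1−p*)·6.3495)/1.11=2.4342; Δ=(0.0000−6.3495)/(146.7200−94.0800)=-0.1206; B=V−Δ·S=15.9439
Root portfolio cost Δ·112+B reproduces V0=2.4342.

(0,0): Delta=-0.1206 Bond=15.9439
(1,0): Delta=-0.3746 Bond=41.5895
(1,1): Delta=0.0000 Bond=0.0000
V0=2.4342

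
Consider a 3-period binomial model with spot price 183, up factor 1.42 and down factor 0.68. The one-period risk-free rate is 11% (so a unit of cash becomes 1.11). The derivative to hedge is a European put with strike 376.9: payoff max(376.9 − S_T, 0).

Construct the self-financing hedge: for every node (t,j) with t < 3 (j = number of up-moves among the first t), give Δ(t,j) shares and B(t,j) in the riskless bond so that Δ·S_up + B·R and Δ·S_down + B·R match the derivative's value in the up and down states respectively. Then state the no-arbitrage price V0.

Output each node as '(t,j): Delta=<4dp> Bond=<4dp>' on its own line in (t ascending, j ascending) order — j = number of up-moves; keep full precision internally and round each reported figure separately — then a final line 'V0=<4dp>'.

(0,0): Delta=-0.7024 Bond=242.2172
(1,0): Delta=-1.0000 Bond=305.9005
(1,1): Delta=-0.5996 Bond=242.1584
(2,0): Delta=-1.0000 Bond=339.5495
(2,1): Delta=-1.0000 Bond=339.5495
(2,2): Delta=-0.4614 Bond=217.7872
V0=113.6869

No-arbitrage ⇒ martingale measure with p* = (R−d)/(u−d) = 0.5811.
Payoff layer (t=3): V(3,0)=319.3589, V(3,1)=256.7407, V(3,2)=125.9792, V(3,3)=0.0000
  t=2,j=0: stock 84.6192 → up 120.1593 (V=256.7407), down 57.5411 (V=319.3589). Price 254.9303; hedge Δ=-1.0000, bond B=339.5495.
  t=2,j=1: stock 176.7048 → up 250.9208 (V=125.9792), down 120.1593 (V=256.7407). Price 162.8447; hedge Δ=-1.0000, bond B=339.5495.
  t=2,j=2: stock 369.0012 → up 523.9817 (V=0.0000), down 250.9208 (V=125.9792). Price 47.5451; hedge Δ=-0.4614, bond B=217.7872.
  t=1,j=0: stock 124.4400 → up 176.7048 (V=162.8447), down 84.6192 (V=254.9303). Price 181.4605; hedge Δ=-1.0000, bond B=305.9005.
  t=1,j=1: stock 259.8600 → up 369.0012 (V=47.5451), down 176.7048 (V=162.8447). Price 86.3480; hedge Δ=-0.5996, bond B=242.1584.
  t=0,j=0: stock 183.0000 → up 259.8600 (V=86.3480), down 124.4400 (V=181.4605). Price 113.6869; hedge Δ=-0.7024, bond B=242.2172.
Check: Δ(0,0)·S0 + B(0,0) = 113.6869 = V0.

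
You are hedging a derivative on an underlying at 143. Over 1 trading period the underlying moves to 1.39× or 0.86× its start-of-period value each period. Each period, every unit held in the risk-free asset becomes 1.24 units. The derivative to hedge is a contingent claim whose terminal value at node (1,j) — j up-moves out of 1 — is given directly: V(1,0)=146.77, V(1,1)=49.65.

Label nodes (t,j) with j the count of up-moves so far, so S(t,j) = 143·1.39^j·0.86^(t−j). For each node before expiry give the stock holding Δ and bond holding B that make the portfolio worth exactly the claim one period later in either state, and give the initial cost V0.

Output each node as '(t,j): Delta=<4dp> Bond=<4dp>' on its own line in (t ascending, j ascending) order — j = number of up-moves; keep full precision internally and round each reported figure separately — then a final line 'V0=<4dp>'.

Risk-neutral probability p* = (R−d)/(u−d) = (1.24−0.86)/(1.39−0.86) = 0.7170.
Terminal payoffs: V(1,0)=146.7700, V(1,1)=49.6500
(0,0): S=143.0000. Δ = (V_up−V_dn)/(S_up−S_dn) = (49.6500−146.7700)/(198.7700−122.9800) = -1.2814. V = [p*·49.6500 + (1−p*)·146.7700]/1.24 = 62.2071. B = V − Δ·S = 245.4524.
Root portfolio cost Δ·143+B reproduces V0=62.2071.

(0,0): Delta=-1.2814 Bond=245.4524
V0=62.2071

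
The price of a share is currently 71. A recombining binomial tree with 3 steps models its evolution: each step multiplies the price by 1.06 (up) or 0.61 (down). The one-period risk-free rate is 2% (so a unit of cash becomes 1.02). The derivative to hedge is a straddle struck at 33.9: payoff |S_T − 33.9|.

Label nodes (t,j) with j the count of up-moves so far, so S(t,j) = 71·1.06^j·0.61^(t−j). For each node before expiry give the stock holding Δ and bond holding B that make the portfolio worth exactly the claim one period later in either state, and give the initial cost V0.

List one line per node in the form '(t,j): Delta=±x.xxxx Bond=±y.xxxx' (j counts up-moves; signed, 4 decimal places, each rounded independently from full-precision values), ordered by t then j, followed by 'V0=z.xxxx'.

The replicating-portfolio and risk-neutral prices coincide; use p* = (1.02−0.61)/(1.06−0.61) = 0.9111 for the latter.
Payoff layer (t=3): V(3,0)=17.7843, V(3,1)=5.8958, V(3,2)=14.7631, V(3,3)=50.6621
  t=2,j=0: stock 26.4191 → up 28.0042 (V=5.8958), down 16.1157 (V=17.7843). Price 6.8162; hedge Δ=-1.0000, bond B=33.2353.
  t=2,j=1: stock 45.9086 → up 48.6631 (V=14.7631), down 28.0042 (V=5.8958). Price 13.7009; hedge Δ=0.4292, bond B=-6.0044.
  t=2,j=2: stock 79.7756 → up 84.5621 (V=50.6621), down 48.6631 (V=14.7631). Price 46.5403; hedge Δ=1.0000, bond B=-33.2353.
  t=1,j=0: stock 43.3100 → up 45.9086 (V=13.7009), down 26.4191 (V=6.8162). Price 12.8323; hedge Δ=0.3533, bond B=-2.4671.
  t=1,j=1: stock 75.2600 → up 79.7756 (V=46.5403), down 45.9086 (V=13.7009). Price 42.7659; hedge Δ=0.9697, bond B=-30.2106.
  t=0,j=0: stock 71.0000 → up 75.2600 (V=42.7659), down 43.3100 (V=12.8323). Price 39.3188; hedge Δ=0.9369, bond B=-27.2005.
Each (Δ,B) replicates both successor values, so the strategy is self-financing and V0 is arbitrage-free.

(0,0): Delta=0.9369 Bond=-27.2005
(1,0): Delta=0.3533 Bond=-2.4671
(1,1): Delta=0.9697 Bond=-30.2106
(2,0): Delta=-1.0000 Bond=33.2353
(2,1): Delta=0.4292 Bond=-6.0044
(2,2): Delta=1.0000 Bond=-33.2353
V0=39.3188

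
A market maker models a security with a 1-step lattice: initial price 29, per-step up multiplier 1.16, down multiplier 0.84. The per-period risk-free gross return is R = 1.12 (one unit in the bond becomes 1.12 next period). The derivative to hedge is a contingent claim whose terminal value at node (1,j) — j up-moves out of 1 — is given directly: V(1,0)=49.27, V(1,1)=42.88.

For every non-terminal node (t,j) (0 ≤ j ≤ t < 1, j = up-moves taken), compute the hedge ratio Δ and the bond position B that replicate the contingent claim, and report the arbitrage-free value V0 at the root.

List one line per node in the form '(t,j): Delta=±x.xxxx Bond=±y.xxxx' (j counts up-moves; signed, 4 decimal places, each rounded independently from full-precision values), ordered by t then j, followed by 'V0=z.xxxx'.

Since d<R<u, set p* = (R−d)/(u−d) = 0.8750; price each node as the discounted p*-expectation of its children.
Terminal payoffs: V(1,0)=49.2700, V(1,1)=42.8800
(0,0): S=29.0000. Δ = (V_up−V_dn)/(S_up−S_dn) = (42.8800−49.2700)/(33.6400−24.3600) = -0.6886. V = [p*·42.8800 + (1−p*)·49.2700]/1.12 = 38.9989. B = V − Δ·S = 58.9676.
Check: Δ(0,0)·S0 + B(0,0) = 38.9989 = V0.

(0,0): Delta=-0.6886 Bond=58.9676
V0=38.9989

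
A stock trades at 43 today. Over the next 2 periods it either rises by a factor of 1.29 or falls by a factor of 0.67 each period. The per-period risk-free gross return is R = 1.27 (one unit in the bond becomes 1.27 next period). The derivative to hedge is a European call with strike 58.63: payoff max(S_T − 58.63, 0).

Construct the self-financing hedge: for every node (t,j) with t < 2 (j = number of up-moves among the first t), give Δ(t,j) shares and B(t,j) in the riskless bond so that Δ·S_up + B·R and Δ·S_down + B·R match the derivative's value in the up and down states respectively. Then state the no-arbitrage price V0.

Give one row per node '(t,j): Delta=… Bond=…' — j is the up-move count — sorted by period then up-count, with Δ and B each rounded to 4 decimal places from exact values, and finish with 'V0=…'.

(0,0): Delta=0.3695 Bond=-8.3813
(1,0): Delta=0.0000 Bond=0.0000
(1,1): Delta=0.3759 Bond=-10.9990
V0=7.5056

No-arbitrage ⇒ martingale measure with p* = (R−d)/(u−d) = 0.9677.
At expiry t=2: V(2,0)=0.0000, V(2,1)=0.0000, V(2,2)=12.9263
(1,0): S=28.8100. Δ = (V_up−V_dn)/(S_up−S_dn) = (0.0000−0.0000)/(37.1649−19.3027) = 0.0000. V = [p*·0.0000 + (1−p*)·0.0000]/1.27 = 0.0000. B = V − Δ·S = 0.0000.
(1,1): S=55.4700. Δ = (V_up−V_dn)/(S_up−S_dn) = (12.9263−0.0000)/(71.5563−37.1649) = 0.3759. V = [p*·12.9263 + (1−p*)·0.0000]/1.27 = 9.8499. B = V − Δ·S = -10.9990.
(0,0): S=43.0000. Δ = (V_up−V_dn)/(S_up−S_dn) = (9.8499−0.0000)/(55.4700−28.8100) = 0.3695. V = [p*·9.8499 + (1−p*)·0.0000]/1.27 = 7.5056. B = V − Δ·S = -8.3813.
Check: Δ(0,0)·S0 + B(0,0) = 7.5056 = V0.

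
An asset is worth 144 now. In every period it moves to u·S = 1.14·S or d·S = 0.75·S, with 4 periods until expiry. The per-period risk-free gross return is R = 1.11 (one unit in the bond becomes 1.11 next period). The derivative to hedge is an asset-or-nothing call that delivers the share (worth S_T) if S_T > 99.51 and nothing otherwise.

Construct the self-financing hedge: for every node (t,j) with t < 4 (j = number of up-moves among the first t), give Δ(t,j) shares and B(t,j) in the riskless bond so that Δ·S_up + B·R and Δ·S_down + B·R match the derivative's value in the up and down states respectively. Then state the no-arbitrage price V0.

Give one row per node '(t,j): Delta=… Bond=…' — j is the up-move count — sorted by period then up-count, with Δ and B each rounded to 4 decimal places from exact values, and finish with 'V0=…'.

Since d<R<u, set p* = (R−d)/(u−d) = 0.9231; price each node as the discounted p*-expectation of its children.
Payoff layer (t=4): V(4,0)=0.0000, V(4,1)=0.0000, V(4,2)=105.2676, V(4,3)=160.0068, V(4,4)=243.2103
Node (3,0) S=60.7500: V=(p*·0.0000+(1−p*)·0.0000)/1.11=0.0000; Δ=(0.0000−0.0000)/(69.2550−45.5625)=0.0000; B=V−Δ·S=0.0000
Node (3,1) S=92.3400: V=(p*·105.2676+(1−p*)·0.0000)/1.11=87.5406; Δ=(105.2676−0.0000)/(105.2676−69.2550)=2.9231; B=V−Δ·S=-182.3763
Node (3,2) S=140.3568: V=(p*·160.0068+(1−p*)·105.2676)/1.11=140.3568; Δ=(160.0068−105.2676)/(160.0068−105.2676)=1.0000; B=V−Δ·S=0.0000
Node (3,3) S=213.3423: V=(p*·243.2103+(1−p*)·160.0068)/1.11=213.3423; Δ=(243.2103−160.0068)/(243.2103−160.0068)=1.0000; B=V−Δ·S=0.0000
Node (2,0) S=81.0000: V=(p*·87.5406+(1−p*)·0.0000)/1.11=72.7989; Δ=(87.5406−0.0000)/(92.3400−60.7500)=2.7711; B=V−Δ·S=-151.6643
Node (2,1) S=123.1200: V=(p*·140.3568+(1−p*)·87.5406)/1.11=122.7874; Δ=(140.3568−87.5406)/(140.3568−92.3400)=1.1000; B=V−Δ·S=-12.6387
Node (2,2) S=187.1424: V=(p*·213.3423+(1−p*)·140.3568)/1.11=187.1424; Δ=(213.3423−140.3568)/(213.3423−140.3568)=1.0000; B=V−Δ·S=0.0000
Node (1,0) S=108.0000: V=(p*·122.7874+(1−p*)·72.7989)/1.11=107.1551; Δ=(122.7874−72.7989)/(123.1200−81.0000)=1.1868; B=V−Δ·S=-21.0207
Node (1,1) S=164.1600: V=(p*·187.1424+(1−p*)·122.7874)/1.11=164.1370; Δ=(187.1424−122.7874)/(187.1424−123.1200)=1.0052; B=V−Δ·S=-0.8759
Node (0,0) S=144.0000: V=(p*·164.1370+(1−p*)·107.1551)/1.11=143.9223; Δ=(164.1370−107.1551)/(164.1600−108.0000)=1.0146; B=V−Δ·S=-2.1851
Root portfolio cost Δ·144+B reproduces V0=143.9223.

(0,0): Delta=1.0146 Bond=-2.1851
(1,0): Delta=1.1868 Bond=-21.0207
(1,1): Delta=1.0052 Bond=-0.8759
(2,0): Delta=2.7711 Bond=-151.6643
(2,1): Delta=1.1000 Bond=-12.6387
(2,2): Delta=1.0000 Bond=0.0000
(3,0): Delta=0.0000 Bond=0.0000
(3,1): Delta=2.9231 Bond=-182.3763
(3,2): Delta=1.0000 Bond=0.0000
(3,3): Delta=1.0000 Bond=0.0000
V0=143.9223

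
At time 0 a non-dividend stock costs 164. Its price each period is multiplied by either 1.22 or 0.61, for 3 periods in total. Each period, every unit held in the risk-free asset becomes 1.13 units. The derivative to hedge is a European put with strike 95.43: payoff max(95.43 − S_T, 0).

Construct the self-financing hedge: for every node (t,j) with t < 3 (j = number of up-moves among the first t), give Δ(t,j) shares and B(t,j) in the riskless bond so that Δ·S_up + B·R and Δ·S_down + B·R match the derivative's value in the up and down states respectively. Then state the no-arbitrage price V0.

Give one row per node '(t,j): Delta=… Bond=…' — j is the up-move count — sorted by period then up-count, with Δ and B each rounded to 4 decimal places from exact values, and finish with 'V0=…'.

(0,0): Delta=-0.0477 Bond=8.7548
(1,0): Delta=-0.3390 Bond=39.0394
(1,1): Delta=-0.0224 Bond=4.8484
(2,0): Delta=-1.0000 Bond=84.4513
(2,1): Delta=-0.2818 Bond=37.1332
(2,2): Delta=0.0000 Bond=0.0000
V0=0.9390

Under the risk-neutral measure, an up-move has probability p* = (R−d)/(u−d) = 0.8525 and values discount at R = 1.13.
Terminal values V(3,·): V(3,0)=58.2051, V(3,1)=20.9802, V(3,2)=0.0000, V(3,3)=0.0000
(2,0): S=61.0244. Δ = (V_up−V_dn)/(S_up−S_dn) = (20.9802−58.2051)/(74.4498−37.2249) = -1.0000. V = [p*·20.9802 + (1−p*)·58.2051]/1.13 = 23.4269. B = V − Δ·S = 84.4513.
(2,1): S=122.0488. Δ = (V_up−V_dn)/(S_up−S_dn) = (0.0000−20.9802)/(148.8995−74.4498) = -0.2818. V = [p*·0.0000 + (1−p*)·20.9802]/1.13 = 2.7393. B = V − Δ·S = 37.1332.
(2,2): S=244.0976. Δ = (V_up−V_dn)/(S_up−S_dn) = (0.0000−0.0000)/(297.7991−148.8995) = 0.0000. V = [p*·0.0000 + (1−p*)·0.0000]/1.13 = 0.0000. B = V − Δ·S = 0.0000.
(1,0): S=100.0400. Δ = (V_up−V_dn)/(S_up−S_dn) = (2.7393−23.4269)/(122.0488−61.0244) = -0.3390. V = [p*·2.7393 + (1−p*)·23.4269]/1.13 = 5.1253. B = V − Δ·S = 39.0394.
(1,1): S=200.0800. Δ = (V_up−V_dn)/(S_up−S_dn) = (0.0000−2.7393)/(244.0976−122.0488) = -0.0224. V = [p*·0.0000 + (1−p*)·2.7393]/1.13 = 0.3577. B = V − Δ·S = 4.8484.
(0,0): S=164.0000. Δ = (V_up−V_dn)/(S_up−S_dn) = (0.3577−5.1253)/(200.0800−100.0400) = -0.0477. V = [p*·0.3577 + (1−p*)·5.1253]/1.13 = 0.9390. B = V − Δ·S = 8.7548.
The time-0 hedge costs 0.9390, which is the no-arbitrage price.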